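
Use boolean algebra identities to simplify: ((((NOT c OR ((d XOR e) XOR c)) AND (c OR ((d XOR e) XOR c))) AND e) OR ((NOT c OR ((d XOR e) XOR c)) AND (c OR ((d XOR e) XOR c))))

By absorption (E OR (E AND v) = E) then distribution ((E OR v) AND (E OR NOT v) = E):
= ((d XOR e) XOR c)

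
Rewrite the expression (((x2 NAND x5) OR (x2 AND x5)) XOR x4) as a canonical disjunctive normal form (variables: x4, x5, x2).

(NOT x4 AND NOT x5 AND NOT x2) OR (NOT x4 AND NOT x5 AND x2) OR (NOT x4 AND x5 AND NOT x2) OR (NOT x4 AND x5 AND x2)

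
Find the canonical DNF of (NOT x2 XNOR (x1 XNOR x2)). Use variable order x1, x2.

(NOT x1 AND NOT x2) OR (NOT x1 AND x2)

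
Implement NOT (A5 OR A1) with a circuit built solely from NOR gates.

(((A5 NOR A1) NOR (A5 NOR A1)) NOR ((A5 NOR A1) NOR (A5 NOR A1)))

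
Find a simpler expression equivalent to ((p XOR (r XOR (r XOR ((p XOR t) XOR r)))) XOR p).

By XOR self-cancellation ((E XOR v) XOR v = E) then XOR self-cancellation ((E XOR v) XOR v = E):
= ((p XOR t) XOR r)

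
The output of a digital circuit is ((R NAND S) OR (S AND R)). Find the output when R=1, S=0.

Substituting: ((1 NAND 0) OR (0 AND 1))
= 1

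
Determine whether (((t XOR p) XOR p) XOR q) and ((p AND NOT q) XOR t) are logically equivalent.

No. Counterexample: with p=0, t=0, q=1, Expression 1 = 1 but Expression 2 = 0.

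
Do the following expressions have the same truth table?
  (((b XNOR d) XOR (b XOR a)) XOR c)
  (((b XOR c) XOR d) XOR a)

No. Counterexample: with d=0, b=0, c=0, a=0, Expression 1 = 1 but Expression 2 = 0.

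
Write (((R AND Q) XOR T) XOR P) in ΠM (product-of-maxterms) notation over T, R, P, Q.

ΠM(0, 1, 4, 7, 10, 11, 13, 14) = (T OR R OR P OR Q) AND (T OR R OR P OR NOT Q) AND (T OR NOT R OR P OR Q) AND (T OR NOT R OR NOT P OR NOT Q) AND (NOT T OR R OR NOT P OR Q) AND (NOT T OR R OR NOT P OR NOT Q) AND (NOT T OR NOT R OR P OR NOT Q) AND (NOT T OR NOT R OR NOT P OR Q)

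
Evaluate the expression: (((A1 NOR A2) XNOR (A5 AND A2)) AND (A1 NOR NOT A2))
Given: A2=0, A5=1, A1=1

Substituting: (((1 NOR 0) XNOR (1 AND 0)) AND (1 NOR NOT 0))
= 0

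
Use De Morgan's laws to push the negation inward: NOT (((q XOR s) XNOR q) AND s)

NOT ((q XOR s) XNOR q) OR NOT s
De Morgan's: NOT(AND of terms) = OR of negations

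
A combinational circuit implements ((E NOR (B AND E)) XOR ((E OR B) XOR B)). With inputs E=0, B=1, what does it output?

Substituting: ((0 NOR (1 AND 0)) XOR ((0 OR 1) XOR 1))
= 1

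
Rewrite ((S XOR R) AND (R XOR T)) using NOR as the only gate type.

((((((S NOR R) NOR (S NOR R)) NOR ((S NOR R) NOR (S NOR R))) NOR ((((S NOR S) NOR (R NOR R)) NOR ((S NOR S) NOR (R NOR R))) NOR (((S NOR S) NOR (R NOR R)) NOR ((S NOR S) NOR (R NOR R))))) NOR ((((S NOR R) NOR (S NOR R)) NOR ((S NOR R) NOR (S NOR R))) NOR ((((S NOR S) NOR (R NOR R)) NOR ((S NOR S) NOR (R NOR R))) NOR (((S NOR S) NOR (R NOR R)) NOR ((S NOR S) NOR (R NOR R)))))) NOR (((((R NOR T) NOR (R NOR T)) NOR ((R NOR T) NOR (R NOR T))) NOR ((((R NOR R) NOR (T NOR T)) NOR ((R NOR R) NOR (T NOR T))) NOR (((R NOR R) NOR (T NOR T)) NOR ((R NOR R) NOR (T NOR T))))) NOR ((((R NOR T) NOR (R NOR T)) NOR ((R NOR T) NOR (R NOR T))) NOR ((((R NOR R) NOR (T NOR T)) NOR ((R NOR R) NOR (T NOR T))) NOR (((R NOR R) NOR (T NOR T)) NOR ((R NOR R) NOR (T NOR T)))))))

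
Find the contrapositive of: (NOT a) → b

Contrapositive: NOT b → a
Note: A statement and its contrapositive are logically equivalent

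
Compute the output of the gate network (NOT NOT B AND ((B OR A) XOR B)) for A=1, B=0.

Substituting: (NOT NOT 0 AND ((0 OR 1) XOR 0))
= 0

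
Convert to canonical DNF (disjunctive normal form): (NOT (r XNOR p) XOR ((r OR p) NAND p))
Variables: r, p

(NOT r AND NOT p) OR (NOT r AND p)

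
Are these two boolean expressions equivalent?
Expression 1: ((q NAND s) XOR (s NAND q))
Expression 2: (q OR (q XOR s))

No. Counterexample: with s=0, q=1, Expression 1 = 0 but Expression 2 = 1.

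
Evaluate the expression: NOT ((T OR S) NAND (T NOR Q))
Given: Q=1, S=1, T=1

Substituting: NOT ((1 OR 1) NAND (1 NOR 1))
= 0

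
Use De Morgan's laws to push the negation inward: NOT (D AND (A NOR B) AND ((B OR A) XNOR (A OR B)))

NOT D OR NOT (A NOR B) OR NOT ((B OR A) XNOR (A OR B))
De Morgan's: NOT(AND of terms) = OR of negations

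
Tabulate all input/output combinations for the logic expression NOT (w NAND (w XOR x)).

x | w | Output
--------------
0 | 0 | 0
0 | 1 | 1
1 | 0 | 0
1 | 1 | 0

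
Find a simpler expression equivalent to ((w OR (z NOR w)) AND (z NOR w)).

By absorption (E AND (E OR v) = E):
= (z NOR w)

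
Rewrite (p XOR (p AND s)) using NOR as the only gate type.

((((p NOR ((p NOR p) NOR (s NOR s))) NOR (p NOR ((p NOR p) NOR (s NOR s)))) NOR ((p NOR ((p NOR p) NOR (s NOR s))) NOR (p NOR ((p NOR p) NOR (s NOR s))))) NOR ((((p NOR p) NOR (((p NOR p) NOR (s NOR s)) NOR ((p NOR p) NOR (s NOR s)))) NOR ((p NOR p) NOR (((p NOR p) NOR (s NOR s)) NOR ((p NOR p) NOR (s NOR s))))) NOR (((p NOR p) NOR (((p NOR p) NOR (s NOR s)) NOR ((p NOR p) NOR (s NOR s)))) NOR ((p NOR p) NOR (((p NOR p) NOR (s NOR s)) NOR ((p NOR p) NOR (s NOR s)))))))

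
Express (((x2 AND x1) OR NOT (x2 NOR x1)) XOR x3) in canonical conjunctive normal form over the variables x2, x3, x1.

(x2 OR x3 OR x1) AND (x2 OR NOT x3 OR NOT x1) AND (NOT x2 OR NOT x3 OR x1) AND (NOT x2 OR NOT x3 OR NOT x1)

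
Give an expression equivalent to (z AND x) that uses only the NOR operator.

((z NOR z) NOR (x NOR x))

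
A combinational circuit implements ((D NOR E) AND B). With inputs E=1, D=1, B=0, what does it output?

Substituting: ((1 NOR 1) AND 0)
= 0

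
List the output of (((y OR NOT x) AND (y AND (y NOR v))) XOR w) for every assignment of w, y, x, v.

w | y | x | v | Output
----------------------
0 | 0 | 0 | 0 | 0
0 | 0 | 0 | 1 | 0
0 | 0 | 1 | 0 | 0
0 | 0 | 1 | 1 | 0
0 | 1 | 0 | 0 | 0
0 | 1 | 0 | 1 | 0
0 | 1 | 1 | 0 | 0
0 | 1 | 1 | 1 | 0
1 | 0 | 0 | 0 | 1
1 | 0 | 0 | 1 | 1
1 | 0 | 1 | 0 | 1
1 | 0 | 1 | 1 | 1
1 | 1 | 0 | 0 | 1
1 | 1 | 0 | 1 | 1
1 | 1 | 1 | 0 | 1
1 | 1 | 1 | 1 | 1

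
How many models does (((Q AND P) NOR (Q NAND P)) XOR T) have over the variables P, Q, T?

Satisfying assignments: (0,0,1), (0,1,1), (1,0,1), (1,1,1)
Count: 4 out of 8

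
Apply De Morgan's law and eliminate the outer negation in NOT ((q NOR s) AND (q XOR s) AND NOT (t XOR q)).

NOT (q NOR s) OR NOT (q XOR s) OR (t XOR q)
De Morgan's: NOT(AND of terms) = OR of negations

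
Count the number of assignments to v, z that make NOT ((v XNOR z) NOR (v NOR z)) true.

Satisfying assignments: (0,0), (1,1)
Count: 2 out of 4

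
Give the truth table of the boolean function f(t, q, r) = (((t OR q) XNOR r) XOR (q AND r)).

t | q | r | Output
------------------
0 | 0 | 0 | 1
0 | 0 | 1 | 0
0 | 1 | 0 | 0
0 | 1 | 1 | 0
1 | 0 | 0 | 0
1 | 0 | 1 | 1
1 | 1 | 0 | 0
1 | 1 | 1 | 0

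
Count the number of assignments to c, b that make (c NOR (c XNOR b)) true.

Satisfying assignments: (0,1)
Count: 1 out of 4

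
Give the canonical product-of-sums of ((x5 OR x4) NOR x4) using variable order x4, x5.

ΠM(1, 2, 3) = (x4 OR NOT x5) AND (NOT x4 OR x5) AND (NOT x4 OR NOT x5)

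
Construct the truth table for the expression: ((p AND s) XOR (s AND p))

s | p | Output
--------------
0 | 0 | 0
0 | 1 | 0
1 | 0 | 0
1 | 1 | 0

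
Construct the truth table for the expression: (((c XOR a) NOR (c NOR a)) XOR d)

c | d | a | Output
------------------
0 | 0 | 0 | 0
0 | 0 | 1 | 0
0 | 1 | 0 | 1
0 | 1 | 1 | 1
1 | 0 | 0 | 0
1 | 0 | 1 | 1
1 | 1 | 0 | 1
1 | 1 | 1 | 0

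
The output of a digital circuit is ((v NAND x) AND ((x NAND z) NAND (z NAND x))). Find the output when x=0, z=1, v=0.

Substituting: ((0 NAND 0) AND ((0 NAND 1) NAND (1 NAND 0)))
= 0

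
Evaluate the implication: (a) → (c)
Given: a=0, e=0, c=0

Antecedent (a) = 0; consequent (c) = 0.
0 → 0 = 1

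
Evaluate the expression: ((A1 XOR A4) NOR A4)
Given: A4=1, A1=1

Substituting: ((1 XOR 1) NOR 1)
= 0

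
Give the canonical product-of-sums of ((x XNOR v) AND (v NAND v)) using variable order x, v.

ΠM(1, 2, 3) = (x OR NOT v) AND (NOT x OR v) AND (NOT x OR NOT v)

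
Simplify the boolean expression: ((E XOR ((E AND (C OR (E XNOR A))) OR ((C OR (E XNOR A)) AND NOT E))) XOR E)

By XOR self-cancellation ((E XOR v) XOR v = E) then distribution ((E AND v) OR (E AND NOT v) = E):
= (C OR (E XNOR A))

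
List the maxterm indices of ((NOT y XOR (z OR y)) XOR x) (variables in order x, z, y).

ΠM(2, 4, 5, 7) = (x OR NOT z OR y) AND (NOT x OR z OR y) AND (NOT x OR z OR NOT y) AND (NOT x OR NOT z OR NOT y)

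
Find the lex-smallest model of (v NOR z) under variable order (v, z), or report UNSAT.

v=0, z=0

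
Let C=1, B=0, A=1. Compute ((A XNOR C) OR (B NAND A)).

Substituting: ((1 XNOR 1) OR (0 NAND 1))
= 1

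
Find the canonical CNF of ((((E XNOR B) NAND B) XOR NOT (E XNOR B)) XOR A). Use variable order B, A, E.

(B OR A OR NOT E) AND (B OR NOT A OR E) AND (NOT B OR A OR E) AND (NOT B OR A OR NOT E)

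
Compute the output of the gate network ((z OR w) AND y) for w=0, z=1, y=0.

Substituting: ((1 OR 0) AND 0)
= 0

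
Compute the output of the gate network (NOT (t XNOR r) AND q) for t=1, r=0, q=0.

Substituting: (NOT (1 XNOR 0) AND 0)
= 0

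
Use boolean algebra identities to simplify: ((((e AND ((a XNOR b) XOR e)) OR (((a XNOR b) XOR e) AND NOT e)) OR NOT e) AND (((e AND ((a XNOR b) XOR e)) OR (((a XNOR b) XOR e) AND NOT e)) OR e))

By distribution ((E OR v) AND (E OR NOT v) = E) then distribution ((E AND v) OR (E AND NOT v) = E):
= ((a XNOR b) XOR e)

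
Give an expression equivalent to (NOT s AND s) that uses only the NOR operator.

(((s NOR s) NOR (s NOR s)) NOR (s NOR s))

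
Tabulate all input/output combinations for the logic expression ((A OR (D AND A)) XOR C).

C | A | D | Output
------------------
0 | 0 | 0 | 0
0 | 0 | 1 | 0
0 | 1 | 0 | 1
0 | 1 | 1 | 1
1 | 0 | 0 | 1
1 | 0 | 1 | 1
1 | 1 | 0 | 0
1 | 1 | 1 | 0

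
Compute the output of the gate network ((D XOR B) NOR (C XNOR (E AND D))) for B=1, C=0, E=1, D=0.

Substituting: ((0 XOR 1) NOR (0 XNOR (1 AND 0)))
= 0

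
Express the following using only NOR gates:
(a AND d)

((a NOR a) NOR (d NOR d))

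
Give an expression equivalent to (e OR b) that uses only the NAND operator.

((e NAND e) NAND (b NAND b))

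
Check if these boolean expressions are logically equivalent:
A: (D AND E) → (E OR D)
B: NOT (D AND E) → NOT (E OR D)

No, Inverse is not equivalent to original (counterexample: D=0, B=0, E=1)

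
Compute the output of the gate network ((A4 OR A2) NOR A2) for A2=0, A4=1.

Substituting: ((1 OR 0) NOR 0)
= 0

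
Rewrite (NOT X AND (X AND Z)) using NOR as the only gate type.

(((X NOR X) NOR (X NOR X)) NOR (((X NOR X) NOR (Z NOR Z)) NOR ((X NOR X) NOR (Z NOR Z))))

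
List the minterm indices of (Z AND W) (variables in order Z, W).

Σm(3) = (Z AND W)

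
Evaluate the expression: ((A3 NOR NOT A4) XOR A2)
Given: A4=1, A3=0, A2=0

Substituting: ((0 NOR NOT 1) XOR 0)
= 1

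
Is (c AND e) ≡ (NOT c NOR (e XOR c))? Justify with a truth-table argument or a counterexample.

Yes, they are equivalent — the two output columns agree on all 4 assignments:
c | e | Expression 1 | Expression 2
-----------------------------------
0 | 0 | 0 | 0
0 | 1 | 0 | 0
1 | 0 | 0 | 0
1 | 1 | 1 | 1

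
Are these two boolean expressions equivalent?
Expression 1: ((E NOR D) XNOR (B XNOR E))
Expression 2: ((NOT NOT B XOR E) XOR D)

No. Counterexample: with B=0, E=0, D=0, Expression 1 = 1 but Expression 2 = 0.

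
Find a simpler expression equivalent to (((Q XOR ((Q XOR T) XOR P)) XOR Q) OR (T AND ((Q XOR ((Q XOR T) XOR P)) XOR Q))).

By absorption (E OR (E AND v) = E) then XOR self-cancellation ((E XOR v) XOR v = E):
= ((Q XOR T) XOR P)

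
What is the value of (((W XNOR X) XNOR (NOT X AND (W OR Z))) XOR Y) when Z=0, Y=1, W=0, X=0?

Substituting: (((0 XNOR 0) XNOR (NOT 0 AND (0 OR 0))) XOR 1)
= 1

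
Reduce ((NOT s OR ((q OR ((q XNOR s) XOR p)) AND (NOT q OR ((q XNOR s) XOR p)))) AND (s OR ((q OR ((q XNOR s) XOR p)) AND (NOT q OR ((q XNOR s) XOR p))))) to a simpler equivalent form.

By distribution ((E OR v) AND (E OR NOT v) = E) then distribution ((E OR v) AND (E OR NOT v) = E):
= ((q XNOR s) XOR p)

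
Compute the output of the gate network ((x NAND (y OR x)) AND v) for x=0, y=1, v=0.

Substituting: ((0 NAND (1 OR 0)) AND 0)
= 0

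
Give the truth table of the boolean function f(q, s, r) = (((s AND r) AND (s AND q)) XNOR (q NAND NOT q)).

q | s | r | Output
------------------
0 | 0 | 0 | 0
0 | 0 | 1 | 0
0 | 1 | 0 | 0
0 | 1 | 1 | 0
1 | 0 | 0 | 0
1 | 0 | 1 | 0
1 | 1 | 0 | 0
1 | 1 | 1 | 1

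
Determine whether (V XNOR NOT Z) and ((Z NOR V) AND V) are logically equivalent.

No. Counterexample: with Z=0, V=1, Expression 1 = 1 but Expression 2 = 0.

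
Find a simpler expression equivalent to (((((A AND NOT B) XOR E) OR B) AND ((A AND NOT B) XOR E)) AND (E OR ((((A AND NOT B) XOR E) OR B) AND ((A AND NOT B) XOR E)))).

By absorption (E AND (E OR v) = E) then absorption (E AND (E OR v) = E):
= ((A AND NOT B) XOR E)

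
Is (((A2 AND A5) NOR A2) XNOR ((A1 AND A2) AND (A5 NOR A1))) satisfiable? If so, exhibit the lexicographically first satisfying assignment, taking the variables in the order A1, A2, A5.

A1=0, A2=1, A5=0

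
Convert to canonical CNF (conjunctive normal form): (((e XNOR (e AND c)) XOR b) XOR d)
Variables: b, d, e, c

(b OR d OR NOT e OR c) AND (b OR NOT d OR e OR c) AND (b OR NOT d OR e OR NOT c) AND (b OR NOT d OR NOT e OR NOT c) AND (NOT b OR d OR e OR c) AND (NOT b OR d OR e OR NOT c) AND (NOT b OR d OR NOT e OR NOT c) AND (NOT b OR NOT d OR NOT e OR c)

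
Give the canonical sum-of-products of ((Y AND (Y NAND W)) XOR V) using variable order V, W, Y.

Σm(1, 4, 6, 7) = (NOT V AND NOT W AND Y) OR (V AND NOT W AND NOT Y) OR (V AND W AND NOT Y) OR (V AND W AND Y)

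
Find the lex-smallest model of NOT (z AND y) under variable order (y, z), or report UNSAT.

y=0, z=0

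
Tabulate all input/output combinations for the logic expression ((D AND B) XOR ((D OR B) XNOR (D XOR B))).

B | D | Output
--------------
0 | 0 | 1
0 | 1 | 1
1 | 0 | 1
1 | 1 | 1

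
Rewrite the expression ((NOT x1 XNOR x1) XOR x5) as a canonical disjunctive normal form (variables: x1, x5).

(NOT x1 AND x5) OR (x1 AND x5)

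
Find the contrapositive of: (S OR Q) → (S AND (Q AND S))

Contrapositive: NOT (S AND (Q AND S)) → NOT (S OR Q)
Note: A statement and its contrapositive are logically equivalent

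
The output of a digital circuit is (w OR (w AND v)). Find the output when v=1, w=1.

Substituting: (1 OR (1 AND 1))
= 1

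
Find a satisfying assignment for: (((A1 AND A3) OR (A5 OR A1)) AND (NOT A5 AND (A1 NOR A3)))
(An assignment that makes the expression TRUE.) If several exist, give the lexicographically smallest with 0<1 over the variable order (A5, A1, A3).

UNSATISFIABLE - no assignment makes this expression true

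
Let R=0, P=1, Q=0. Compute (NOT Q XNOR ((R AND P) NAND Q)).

Substituting: (NOT 0 XNOR ((0 AND 1) NAND 0))
= 1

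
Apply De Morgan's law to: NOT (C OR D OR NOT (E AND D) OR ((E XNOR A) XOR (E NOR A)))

NOT C AND NOT D AND (E AND D) AND NOT ((E XNOR A) XOR (E NOR A))
De Morgan's: NOT(OR of terms) = AND of negations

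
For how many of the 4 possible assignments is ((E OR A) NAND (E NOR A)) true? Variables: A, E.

Satisfying assignments: (0,0), (0,1), (1,0), (1,1)
Count: 4 out of 4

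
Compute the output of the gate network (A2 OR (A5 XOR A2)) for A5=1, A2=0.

Substituting: (0 OR (1 XOR 0))
= 1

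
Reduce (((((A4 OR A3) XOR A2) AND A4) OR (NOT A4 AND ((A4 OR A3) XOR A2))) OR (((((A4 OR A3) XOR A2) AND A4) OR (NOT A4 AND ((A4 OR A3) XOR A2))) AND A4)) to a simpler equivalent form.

By absorption (E OR (E AND v) = E) then distribution ((E AND v) OR (E AND NOT v) = E):
= ((A4 OR A3) XOR A2)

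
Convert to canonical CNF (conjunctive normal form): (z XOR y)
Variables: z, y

(z OR y) AND (NOT z OR NOT y)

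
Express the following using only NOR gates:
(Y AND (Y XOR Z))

((Y NOR Y) NOR (((((Y NOR Z) NOR (Y NOR Z)) NOR ((Y NOR Z) NOR (Y NOR Z))) NOR ((((Y NOR Y) NOR (Z NOR Z)) NOR ((Y NOR Y) NOR (Z NOR Z))) NOR (((Y NOR Y) NOR (Z NOR Z)) NOR ((Y NOR Y) NOR (Z NOR Z))))) NOR ((((Y NOR Z) NOR (Y NOR Z)) NOR ((Y NOR Z) NOR (Y NOR Z))) NOR ((((Y NOR Y) NOR (Z NOR Z)) NOR ((Y NOR Y) NOR (Z NOR Z))) NOR (((Y NOR Y) NOR (Z NOR Z)) NOR ((Y NOR Y) NOR (Z NOR Z)))))))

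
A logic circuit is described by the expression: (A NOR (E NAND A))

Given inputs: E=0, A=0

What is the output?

Substituting: (0 NOR (0 NAND 0))
= 0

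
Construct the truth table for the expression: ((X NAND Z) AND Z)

X | Z | Output
--------------
0 | 0 | 0
0 | 1 | 1
1 | 0 | 0
1 | 1 | 0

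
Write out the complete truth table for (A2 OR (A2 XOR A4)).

A4 | A2 | Output
----------------
0 | 0 | 0
0 | 1 | 1
1 | 0 | 1
1 | 1 | 1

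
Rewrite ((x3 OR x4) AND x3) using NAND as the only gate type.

((((x3 NAND x3) NAND (x4 NAND x4)) NAND x3) NAND (((x3 NAND x3) NAND (x4 NAND x4)) NAND x3))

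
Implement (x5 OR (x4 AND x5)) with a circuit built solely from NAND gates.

((x5 NAND x5) NAND (((x4 NAND x5) NAND (x4 NAND x5)) NAND ((x4 NAND x5) NAND (x4 NAND x5))))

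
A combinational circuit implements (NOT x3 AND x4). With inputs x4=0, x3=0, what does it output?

Substituting: (NOT 0 AND 0)
= 0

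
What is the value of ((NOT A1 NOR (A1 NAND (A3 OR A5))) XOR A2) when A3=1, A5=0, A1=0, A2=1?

Substituting: ((NOT 0 NOR (0 NAND (1 OR 0))) XOR 1)
= 1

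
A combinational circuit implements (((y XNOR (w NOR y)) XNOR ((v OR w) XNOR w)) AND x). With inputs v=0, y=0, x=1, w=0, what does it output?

Substituting: (((0 XNOR (0 NOR 0)) XNOR ((0 OR 0) XNOR 0)) AND 1)
= 0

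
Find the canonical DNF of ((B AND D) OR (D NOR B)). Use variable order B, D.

(NOT B AND NOT D) OR (B AND D)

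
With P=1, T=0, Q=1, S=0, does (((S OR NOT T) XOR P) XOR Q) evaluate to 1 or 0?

Substituting: (((0 OR NOT 0) XOR 1) XOR 1)
= 1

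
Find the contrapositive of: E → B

Contrapositive: NOT B → NOT E
Note: A statement and its contrapositive are logically equivalent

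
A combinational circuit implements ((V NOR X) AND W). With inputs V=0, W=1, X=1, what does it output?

Substituting: ((0 NOR 1) AND 1)
= 0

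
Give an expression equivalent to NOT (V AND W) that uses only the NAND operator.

(((V NAND W) NAND (V NAND W)) NAND ((V NAND W) NAND (V NAND W)))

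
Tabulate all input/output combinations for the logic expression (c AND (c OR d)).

c | d | Output
--------------
0 | 0 | 0
0 | 1 | 0
1 | 0 | 1
1 | 1 | 1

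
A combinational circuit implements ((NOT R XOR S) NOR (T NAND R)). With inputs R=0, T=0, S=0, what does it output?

Substituting: ((NOT 0 XOR 0) NOR (0 NAND 0))
= 0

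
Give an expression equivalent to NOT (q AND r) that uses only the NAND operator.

(((q NAND r) NAND (q NAND r)) NAND ((q NAND r) NAND (q NAND r)))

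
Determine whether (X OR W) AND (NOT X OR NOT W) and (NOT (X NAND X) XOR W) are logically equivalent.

Yes, they are equivalent — the two output columns agree on all 4 assignments:
X | W | Expression 1 | Expression 2
-----------------------------------
0 | 0 | 0 | 0
0 | 1 | 1 | 1
1 | 0 | 1 | 1
1 | 1 | 0 | 0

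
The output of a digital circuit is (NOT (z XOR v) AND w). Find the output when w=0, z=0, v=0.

Substituting: (NOT (0 XOR 0) AND 0)
= 0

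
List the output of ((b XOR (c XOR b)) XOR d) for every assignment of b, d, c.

b | d | c | Output
------------------
0 | 0 | 0 | 0
0 | 0 | 1 | 1
0 | 1 | 0 | 1
0 | 1 | 1 | 0
1 | 0 | 0 | 0
1 | 0 | 1 | 1
1 | 1 | 0 | 1
1 | 1 | 1 | 0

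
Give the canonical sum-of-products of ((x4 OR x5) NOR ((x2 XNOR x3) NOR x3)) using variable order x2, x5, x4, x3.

Σm(0, 1, 9) = (NOT x2 AND NOT x5 AND NOT x4 AND NOT x3) OR (NOT x2 AND NOT x5 AND NOT x4 AND x3) OR (x2 AND NOT x5 AND NOT x4 AND x3)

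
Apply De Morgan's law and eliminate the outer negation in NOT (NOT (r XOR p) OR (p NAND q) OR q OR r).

(r XOR p) AND NOT (p NAND q) AND NOT q AND NOT r
De Morgan's: NOT(OR of terms) = AND of negations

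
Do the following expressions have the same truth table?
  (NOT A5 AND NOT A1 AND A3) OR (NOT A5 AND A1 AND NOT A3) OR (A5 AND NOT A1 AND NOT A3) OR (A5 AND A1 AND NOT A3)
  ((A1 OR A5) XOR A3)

Yes, they are equivalent — the two output columns agree on all 8 assignments:
A5 | A1 | A3 | Expression 1 | Expression 2
------------------------------------------
0 | 0 | 0 | 0 | 0
0 | 0 | 1 | 1 | 1
0 | 1 | 0 | 1 | 1
0 | 1 | 1 | 0 | 0
1 | 0 | 0 | 1 | 1
1 | 0 | 1 | 0 | 0
1 | 1 | 0 | 1 | 1
1 | 1 | 1 | 0 | 0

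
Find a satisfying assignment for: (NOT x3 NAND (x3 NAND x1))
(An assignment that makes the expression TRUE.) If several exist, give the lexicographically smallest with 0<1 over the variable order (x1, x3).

x1=0, x3=1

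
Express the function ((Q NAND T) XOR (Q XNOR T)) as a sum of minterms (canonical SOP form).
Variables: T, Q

Σm(1, 2, 3) = (NOT T AND Q) OR (T AND NOT Q) OR (T AND Q)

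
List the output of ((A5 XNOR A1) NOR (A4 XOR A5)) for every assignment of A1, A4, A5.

A1 | A4 | A5 | Output
---------------------
0 | 0 | 0 | 0
0 | 0 | 1 | 0
0 | 1 | 0 | 0
0 | 1 | 1 | 1
1 | 0 | 0 | 1
1 | 0 | 1 | 0
1 | 1 | 0 | 0
1 | 1 | 1 | 0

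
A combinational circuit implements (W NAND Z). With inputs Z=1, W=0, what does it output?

Substituting: (0 NAND 1)
= 1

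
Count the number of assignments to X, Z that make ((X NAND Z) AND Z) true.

Satisfying assignments: (0,1)
Count: 1 out of 4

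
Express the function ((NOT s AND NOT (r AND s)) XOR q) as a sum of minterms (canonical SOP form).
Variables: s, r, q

Σm(0, 2, 5, 7) = (NOT s AND NOT r AND NOT q) OR (NOT s AND r AND NOT q) OR (s AND NOT r AND q) OR (s AND r AND q)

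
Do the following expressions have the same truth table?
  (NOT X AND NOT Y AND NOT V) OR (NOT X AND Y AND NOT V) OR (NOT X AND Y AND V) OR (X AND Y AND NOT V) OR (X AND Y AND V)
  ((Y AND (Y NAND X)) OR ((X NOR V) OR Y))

Yes, they are equivalent — the two output columns agree on all 8 assignments:
X | Y | V | Expression 1 | Expression 2
---------------------------------------
0 | 0 | 0 | 1 | 1
0 | 0 | 1 | 0 | 0
0 | 1 | 0 | 1 | 1
0 | 1 | 1 | 1 | 1
1 | 0 | 0 | 0 | 0
1 | 0 | 1 | 0 | 0
1 | 1 | 0 | 1 | 1
1 | 1 | 1 | 1 | 1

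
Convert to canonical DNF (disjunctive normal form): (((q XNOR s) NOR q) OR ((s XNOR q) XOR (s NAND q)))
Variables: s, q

(NOT s AND q) OR (s AND NOT q) OR (s AND q)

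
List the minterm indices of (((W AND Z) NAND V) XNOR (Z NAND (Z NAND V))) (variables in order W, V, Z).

Σm(0, 2, 3, 4, 6) = (NOT W AND NOT V AND NOT Z) OR (NOT W AND V AND NOT Z) OR (NOT W AND V AND Z) OR (W AND NOT V AND NOT Z) OR (W AND V AND NOT Z)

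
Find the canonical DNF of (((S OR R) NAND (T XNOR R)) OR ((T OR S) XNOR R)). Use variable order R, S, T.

(NOT R AND NOT S AND NOT T) OR (NOT R AND NOT S AND T) OR (NOT R AND S AND T) OR (R AND NOT S AND NOT T) OR (R AND NOT S AND T) OR (R AND S AND NOT T) OR (R AND S AND T)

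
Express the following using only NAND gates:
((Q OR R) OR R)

((((Q NAND Q) NAND (R NAND R)) NAND ((Q NAND Q) NAND (R NAND R))) NAND (R NAND R))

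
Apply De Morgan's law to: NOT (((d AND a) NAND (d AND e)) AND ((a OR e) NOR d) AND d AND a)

NOT ((d AND a) NAND (d AND e)) OR NOT ((a OR e) NOR d) OR NOT d OR NOT a
De Morgan's: NOT(AND of terms) = OR of negations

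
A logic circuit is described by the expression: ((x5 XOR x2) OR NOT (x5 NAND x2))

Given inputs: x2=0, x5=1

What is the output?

Substituting: ((1 XOR 0) OR NOT (1 NAND 0))
= 1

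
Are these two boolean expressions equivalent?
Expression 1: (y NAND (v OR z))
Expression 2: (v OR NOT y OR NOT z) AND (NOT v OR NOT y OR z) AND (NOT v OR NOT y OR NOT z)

Yes, they are equivalent — the two output columns agree on all 8 assignments:
v | y | z | Expression 1 | Expression 2
---------------------------------------
0 | 0 | 0 | 1 | 1
0 | 0 | 1 | 1 | 1
0 | 1 | 0 | 1 | 1
0 | 1 | 1 | 0 | 0
1 | 0 | 0 | 1 | 1
1 | 0 | 1 | 1 | 1
1 | 1 | 0 | 0 | 0
1 | 1 | 1 | 0 | 0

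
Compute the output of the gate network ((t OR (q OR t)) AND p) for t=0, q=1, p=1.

Substituting: ((0 OR (1 OR 0)) AND 1)
= 1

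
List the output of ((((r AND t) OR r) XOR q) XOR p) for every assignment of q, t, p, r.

q | t | p | r | Output
----------------------
0 | 0 | 0 | 0 | 0
0 | 0 | 0 | 1 | 1
0 | 0 | 1 | 0 | 1
0 | 0 | 1 | 1 | 0
0 | 1 | 0 | 0 | 0
0 | 1 | 0 | 1 | 1
0 | 1 | 1 | 0 | 1
0 | 1 | 1 | 1 | 0
1 | 0 | 0 | 0 | 1
1 | 0 | 0 | 1 | 0
1 | 0 | 1 | 0 | 0
1 | 0 | 1 | 1 | 1
1 | 1 | 0 | 0 | 1
1 | 1 | 0 | 1 | 0
1 | 1 | 1 | 0 | 0
1 | 1 | 1 | 1 | 1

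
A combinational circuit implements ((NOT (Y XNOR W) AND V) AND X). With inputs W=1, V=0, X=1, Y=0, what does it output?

Substituting: ((NOT (0 XNOR 1) AND 0) AND 1)
= 0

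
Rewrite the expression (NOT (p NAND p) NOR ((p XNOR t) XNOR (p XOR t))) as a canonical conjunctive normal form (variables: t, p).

(t OR NOT p) AND (NOT t OR NOT p)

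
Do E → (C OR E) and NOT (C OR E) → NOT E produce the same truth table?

Yes, Contrapositive is always equivalent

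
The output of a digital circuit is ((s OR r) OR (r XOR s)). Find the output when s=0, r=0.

Substituting: ((0 OR 0) OR (0 XOR 0))
= 0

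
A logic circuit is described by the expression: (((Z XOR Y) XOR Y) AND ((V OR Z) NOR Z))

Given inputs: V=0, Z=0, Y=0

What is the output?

Substituting: (((0 XOR 0) XOR 0) AND ((0 OR 0) NOR 0))
= 0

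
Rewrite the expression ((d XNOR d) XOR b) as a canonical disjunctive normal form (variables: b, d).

(NOT b AND NOT d) OR (NOT b AND d)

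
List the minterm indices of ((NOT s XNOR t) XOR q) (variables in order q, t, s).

Σm(1, 2, 4, 7) = (NOT q AND NOT t AND s) OR (NOT q AND t AND NOT s) OR (q AND NOT t AND NOT s) OR (q AND t AND s)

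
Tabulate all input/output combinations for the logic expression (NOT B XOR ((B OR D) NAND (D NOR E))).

E | B | D | Output
------------------
0 | 0 | 0 | 0
0 | 0 | 1 | 0
0 | 1 | 0 | 0
0 | 1 | 1 | 1
1 | 0 | 0 | 0
1 | 0 | 1 | 0
1 | 1 | 0 | 1
1 | 1 | 1 | 1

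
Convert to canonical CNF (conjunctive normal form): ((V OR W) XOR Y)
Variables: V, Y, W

(V OR Y OR W) AND (V OR NOT Y OR NOT W) AND (NOT V OR NOT Y OR W) AND (NOT V OR NOT Y OR NOT W)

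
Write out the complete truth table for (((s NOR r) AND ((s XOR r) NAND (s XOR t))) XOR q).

r | q | s | t | Output
----------------------
0 | 0 | 0 | 0 | 1
0 | 0 | 0 | 1 | 1
0 | 0 | 1 | 0 | 0
0 | 0 | 1 | 1 | 0
0 | 1 | 0 | 0 | 0
0 | 1 | 0 | 1 | 0
0 | 1 | 1 | 0 | 1
0 | 1 | 1 | 1 | 1
1 | 0 | 0 | 0 | 0
1 | 0 | 0 | 1 | 0
1 | 0 | 1 | 0 | 0
1 | 0 | 1 | 1 | 0
1 | 1 | 0 | 0 | 1
1 | 1 | 0 | 1 | 1
1 | 1 | 1 | 0 | 1
1 | 1 | 1 | 1 | 1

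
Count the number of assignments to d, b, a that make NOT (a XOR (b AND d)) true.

Satisfying assignments: (0,0,0), (0,1,0), (1,0,0), (1,1,1)
Count: 4 out of 8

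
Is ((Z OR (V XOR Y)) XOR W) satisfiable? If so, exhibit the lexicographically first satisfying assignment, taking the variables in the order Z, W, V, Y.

Z=0, W=0, V=0, Y=1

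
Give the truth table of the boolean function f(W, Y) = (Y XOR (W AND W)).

W | Y | Output
--------------
0 | 0 | 0
0 | 1 | 1
1 | 0 | 1
1 | 1 | 0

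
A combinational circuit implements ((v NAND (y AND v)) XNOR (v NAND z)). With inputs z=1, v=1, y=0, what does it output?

Substituting: ((1 NAND (0 AND 1)) XNOR (1 NAND 1))
= 0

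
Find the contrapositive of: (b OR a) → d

Contrapositive: NOT d → NOT (b OR a)
Note: A statement and its contrapositive are logically equivalent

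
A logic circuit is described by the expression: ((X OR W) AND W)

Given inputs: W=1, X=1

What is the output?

Substituting: ((1 OR 1) AND 1)
= 1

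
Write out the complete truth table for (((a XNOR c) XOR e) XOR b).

e | c | a | b | Output
----------------------
0 | 0 | 0 | 0 | 1
0 | 0 | 0 | 1 | 0
0 | 0 | 1 | 0 | 0
0 | 0 | 1 | 1 | 1
0 | 1 | 0 | 0 | 0
0 | 1 | 0 | 1 | 1
0 | 1 | 1 | 0 | 1
0 | 1 | 1 | 1 | 0
1 | 0 | 0 | 0 | 0
1 | 0 | 0 | 1 | 1
1 | 0 | 1 | 0 | 1
1 | 0 | 1 | 1 | 0
1 | 1 | 0 | 0 | 1
1 | 1 | 0 | 1 | 0
1 | 1 | 1 | 0 | 0
1 | 1 | 1 | 1 | 1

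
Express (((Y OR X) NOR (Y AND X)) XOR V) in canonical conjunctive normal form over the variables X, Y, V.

(X OR Y OR NOT V) AND (X OR NOT Y OR V) AND (NOT X OR Y OR V) AND (NOT X OR NOT Y OR V)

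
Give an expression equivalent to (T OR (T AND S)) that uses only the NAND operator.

((T NAND T) NAND (((T NAND S) NAND (T NAND S)) NAND ((T NAND S) NAND (T NAND S))))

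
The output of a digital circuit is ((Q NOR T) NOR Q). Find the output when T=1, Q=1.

Substituting: ((1 NOR 1) NOR 1)
= 0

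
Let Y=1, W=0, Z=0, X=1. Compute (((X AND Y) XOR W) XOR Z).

Substituting: (((1 AND 1) XOR 0) XOR 0)
= 1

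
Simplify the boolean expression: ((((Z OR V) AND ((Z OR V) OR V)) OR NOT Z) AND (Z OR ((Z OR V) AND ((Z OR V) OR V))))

By distribution ((E OR v) AND (E OR NOT v) = E) then absorption (E AND (E OR v) = E):
= (Z OR V)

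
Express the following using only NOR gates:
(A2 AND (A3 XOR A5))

((A2 NOR A2) NOR (((((A3 NOR A5) NOR (A3 NOR A5)) NOR ((A3 NOR A5) NOR (A3 NOR A5))) NOR ((((A3 NOR A3) NOR (A5 NOR A5)) NOR ((A3 NOR A3) NOR (A5 NOR A5))) NOR (((A3 NOR A3) NOR (A5 NOR A5)) NOR ((A3 NOR A3) NOR (A5 NOR A5))))) NOR ((((A3 NOR A5) NOR (A3 NOR A5)) NOR ((A3 NOR A5) NOR (A3 NOR A5))) NOR ((((A3 NOR A3) NOR (A5 NOR A5)) NOR ((A3 NOR A3) NOR (A5 NOR A5))) NOR (((A3 NOR A3) NOR (A5 NOR A5)) NOR ((A3 NOR A3) NOR (A5 NOR A5)))))))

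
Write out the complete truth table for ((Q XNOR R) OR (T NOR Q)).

R | T | Q | Output
------------------
0 | 0 | 0 | 1
0 | 0 | 1 | 0
0 | 1 | 0 | 1
0 | 1 | 1 | 0
1 | 0 | 0 | 1
1 | 0 | 1 | 1
1 | 1 | 0 | 0
1 | 1 | 1 | 1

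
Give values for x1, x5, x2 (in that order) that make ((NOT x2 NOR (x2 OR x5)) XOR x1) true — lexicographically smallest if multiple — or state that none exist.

x1=1, x5=0, x2=0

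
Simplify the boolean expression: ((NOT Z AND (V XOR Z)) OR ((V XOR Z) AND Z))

By distribution ((E AND v) OR (E AND NOT v) = E):
= (V XOR Z)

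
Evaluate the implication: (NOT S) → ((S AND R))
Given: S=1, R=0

Antecedent (NOT S) = 0; consequent ((S AND R)) = 0.
0 → 0 = 1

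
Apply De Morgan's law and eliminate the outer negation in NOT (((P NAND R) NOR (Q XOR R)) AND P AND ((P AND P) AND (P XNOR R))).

NOT ((P NAND R) NOR (Q XOR R)) OR NOT P OR NOT ((P AND P) AND (P XNOR R))
De Morgan's: NOT(AND of terms) = OR of negations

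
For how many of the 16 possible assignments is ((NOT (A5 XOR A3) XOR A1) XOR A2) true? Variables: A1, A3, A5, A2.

Satisfying assignments: (0,0,0,0), (0,0,1,1), (0,1,0,1), (0,1,1,0), (1,0,0,1), (1,0,1,0), (1,1,0,0), (1,1,1,1)
Count: 8 out of 16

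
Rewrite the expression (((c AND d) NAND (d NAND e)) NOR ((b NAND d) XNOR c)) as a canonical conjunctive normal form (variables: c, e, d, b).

(c OR e OR d OR b) AND (c OR e OR d OR NOT b) AND (c OR e OR NOT d OR b) AND (c OR e OR NOT d OR NOT b) AND (c OR NOT e OR d OR b) AND (c OR NOT e OR d OR NOT b) AND (c OR NOT e OR NOT d OR b) AND (c OR NOT e OR NOT d OR NOT b) AND (NOT c OR e OR d OR b) AND (NOT c OR e OR d OR NOT b) AND (NOT c OR e OR NOT d OR b) AND (NOT c OR NOT e OR d OR b) AND (NOT c OR NOT e OR d OR NOT b) AND (NOT c OR NOT e OR NOT d OR b) AND (NOT c OR NOT e OR NOT d OR NOT b)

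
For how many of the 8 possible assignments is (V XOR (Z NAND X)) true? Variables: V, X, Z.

Satisfying assignments: (0,0,0), (0,0,1), (0,1,0), (1,1,1)
Count: 4 out of 8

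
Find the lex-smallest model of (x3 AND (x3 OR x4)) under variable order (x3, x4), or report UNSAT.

x3=1, x4=0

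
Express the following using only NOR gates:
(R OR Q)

((R NOR Q) NOR (R NOR Q))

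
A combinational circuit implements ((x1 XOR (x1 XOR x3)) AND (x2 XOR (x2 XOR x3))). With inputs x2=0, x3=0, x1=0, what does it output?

Substituting: ((0 XOR (0 XOR 0)) AND (0 XOR (0 XOR 0)))
= 0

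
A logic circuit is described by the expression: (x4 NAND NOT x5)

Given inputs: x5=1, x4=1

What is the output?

Substituting: (1 NAND NOT 1)
= 1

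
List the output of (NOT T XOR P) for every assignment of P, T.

P | T | Output
--------------
0 | 0 | 1
0 | 1 | 0
1 | 0 | 0
1 | 1 | 1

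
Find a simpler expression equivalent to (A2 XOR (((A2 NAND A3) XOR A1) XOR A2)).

By XOR self-cancellation ((E XOR v) XOR v = E):
= ((A2 NAND A3) XOR A1)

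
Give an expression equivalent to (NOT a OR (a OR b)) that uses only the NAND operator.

(((a NAND a) NAND (a NAND a)) NAND (((a NAND a) NAND (b NAND b)) NAND ((a NAND a) NAND (b NAND b))))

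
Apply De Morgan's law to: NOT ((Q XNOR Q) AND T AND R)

NOT (Q XNOR Q) OR NOT T OR NOT R
De Morgan's: NOT(AND of terms) = OR of negations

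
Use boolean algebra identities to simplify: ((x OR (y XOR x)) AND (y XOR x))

By absorption (E AND (E OR v) = E):
= (y XOR x)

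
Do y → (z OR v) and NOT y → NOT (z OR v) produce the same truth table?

No, Inverse is not equivalent to original (counterexample: y=0, z=0, v=1)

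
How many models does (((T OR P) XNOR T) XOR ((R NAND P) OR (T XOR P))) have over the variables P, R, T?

Satisfying assignments: (1,0,0), (1,1,0), (1,1,1)
Count: 3 out of 8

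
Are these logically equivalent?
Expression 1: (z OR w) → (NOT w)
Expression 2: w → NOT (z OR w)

Yes, Contrapositive is always equivalent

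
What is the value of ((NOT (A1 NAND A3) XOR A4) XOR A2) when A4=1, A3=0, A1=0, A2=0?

Substituting: ((NOT (0 NAND 0) XOR 1) XOR 0)
= 1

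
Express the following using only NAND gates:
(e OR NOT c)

((e NAND e) NAND ((c NAND c) NAND (c NAND c)))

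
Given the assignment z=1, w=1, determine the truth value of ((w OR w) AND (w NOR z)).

Substituting: ((1 OR 1) AND (1 NOR 1))
= 0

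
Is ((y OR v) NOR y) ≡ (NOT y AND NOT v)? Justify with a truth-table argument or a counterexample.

Yes, they are equivalent — the two output columns agree on all 4 assignments:
y | v | Expression 1 | Expression 2
-----------------------------------
0 | 0 | 1 | 1
0 | 1 | 0 | 0
1 | 0 | 0 | 0
1 | 1 | 0 | 0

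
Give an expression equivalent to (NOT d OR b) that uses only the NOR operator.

(((d NOR d) NOR b) NOR ((d NOR d) NOR b))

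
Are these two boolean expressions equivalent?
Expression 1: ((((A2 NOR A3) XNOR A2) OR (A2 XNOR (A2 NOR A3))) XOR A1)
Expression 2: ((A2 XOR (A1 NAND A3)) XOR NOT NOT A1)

No. Counterexample: with A3=0, A2=0, A1=0, Expression 1 = 0 but Expression 2 = 1.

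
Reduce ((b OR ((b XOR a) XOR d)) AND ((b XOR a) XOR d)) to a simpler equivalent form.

By absorption (E AND (E OR v) = E):
= ((b XOR a) XOR d)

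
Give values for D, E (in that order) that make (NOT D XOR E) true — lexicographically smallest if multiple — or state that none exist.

D=0, E=0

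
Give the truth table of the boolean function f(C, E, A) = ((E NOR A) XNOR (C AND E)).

C | E | A | Output
------------------
0 | 0 | 0 | 0
0 | 0 | 1 | 1
0 | 1 | 0 | 1
0 | 1 | 1 | 1
1 | 0 | 0 | 0
1 | 0 | 1 | 1
1 | 1 | 0 | 0
1 | 1 | 1 | 0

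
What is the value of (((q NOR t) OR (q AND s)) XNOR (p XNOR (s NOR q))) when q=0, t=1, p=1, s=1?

Substituting: (((0 NOR 1) OR (0 AND 1)) XNOR (1 XNOR (1 NOR 0)))
= 1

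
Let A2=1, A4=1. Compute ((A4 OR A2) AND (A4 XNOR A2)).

Substituting: ((1 OR 1) AND (1 XNOR 1))
= 1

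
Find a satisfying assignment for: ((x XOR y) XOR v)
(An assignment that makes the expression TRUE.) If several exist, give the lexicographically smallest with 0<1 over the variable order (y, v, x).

y=0, v=0, x=1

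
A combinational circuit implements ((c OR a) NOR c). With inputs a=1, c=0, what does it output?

Substituting: ((0 OR 1) NOR 0)
= 0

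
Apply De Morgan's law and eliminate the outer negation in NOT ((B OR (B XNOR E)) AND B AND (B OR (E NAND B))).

NOT (B OR (B XNOR E)) OR NOT B OR NOT (B OR (E NAND B))
De Morgan's: NOT(AND of terms) = OR of negations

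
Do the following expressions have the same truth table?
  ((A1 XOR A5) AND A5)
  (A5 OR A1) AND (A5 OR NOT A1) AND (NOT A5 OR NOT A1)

Yes, they are equivalent — the two output columns agree on all 4 assignments:
A5 | A1 | Expression 1 | Expression 2
-------------------------------------
0 | 0 | 0 | 0
0 | 1 | 0 | 0
1 | 0 | 1 | 1
1 | 1 | 0 | 0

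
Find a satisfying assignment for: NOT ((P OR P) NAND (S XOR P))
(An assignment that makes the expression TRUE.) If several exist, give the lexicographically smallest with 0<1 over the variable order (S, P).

S=0, P=1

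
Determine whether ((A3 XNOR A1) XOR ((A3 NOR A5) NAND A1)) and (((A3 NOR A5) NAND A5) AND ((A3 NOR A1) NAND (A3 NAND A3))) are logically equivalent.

No. Counterexample: with A1=1, A5=0, A3=0, Expression 1 = 0 but Expression 2 = 1.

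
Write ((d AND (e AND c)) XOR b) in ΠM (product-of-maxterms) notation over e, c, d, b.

ΠM(0, 2, 4, 6, 8, 10, 12, 15) = (e OR c OR d OR b) AND (e OR c OR NOT d OR b) AND (e OR NOT c OR d OR b) AND (e OR NOT c OR NOT d OR b) AND (NOT e OR c OR d OR b) AND (NOT e OR c OR NOT d OR b) AND (NOT e OR NOT c OR d OR b) AND (NOT e OR NOT c OR NOT d OR NOT b)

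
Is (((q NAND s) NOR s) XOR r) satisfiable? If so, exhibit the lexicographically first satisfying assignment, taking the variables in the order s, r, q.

s=0, r=1, q=0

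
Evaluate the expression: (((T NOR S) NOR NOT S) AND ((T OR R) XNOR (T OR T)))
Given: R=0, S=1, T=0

Substituting: (((0 NOR 1) NOR NOT 1) AND ((0 OR 0) XNOR (0 OR 0)))
= 1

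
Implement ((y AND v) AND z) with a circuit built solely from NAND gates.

((((y NAND v) NAND (y NAND v)) NAND z) NAND (((y NAND v) NAND (y NAND v)) NAND z))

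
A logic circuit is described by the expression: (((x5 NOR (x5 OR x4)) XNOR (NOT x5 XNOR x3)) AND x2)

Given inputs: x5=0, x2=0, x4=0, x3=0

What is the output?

Substituting: (((0 NOR (0 OR 0)) XNOR (NOT 0 XNOR 0)) AND 0)
= 0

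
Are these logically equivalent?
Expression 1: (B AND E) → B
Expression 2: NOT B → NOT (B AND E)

Yes, Contrapositive is always equivalent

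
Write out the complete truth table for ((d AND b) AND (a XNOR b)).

b | d | a | Output
------------------
0 | 0 | 0 | 0
0 | 0 | 1 | 0
0 | 1 | 0 | 0
0 | 1 | 1 | 0
1 | 0 | 0 | 0
1 | 0 | 1 | 0
1 | 1 | 0 | 0
1 | 1 | 1 | 1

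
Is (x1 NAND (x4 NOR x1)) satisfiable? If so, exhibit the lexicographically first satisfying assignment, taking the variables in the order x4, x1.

x4=0, x1=0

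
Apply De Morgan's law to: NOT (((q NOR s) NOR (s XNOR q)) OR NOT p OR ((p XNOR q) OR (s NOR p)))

NOT ((q NOR s) NOR (s XNOR q)) AND p AND NOT ((p XNOR q) OR (s NOR p))
De Morgan's: NOT(OR of terms) = AND of negations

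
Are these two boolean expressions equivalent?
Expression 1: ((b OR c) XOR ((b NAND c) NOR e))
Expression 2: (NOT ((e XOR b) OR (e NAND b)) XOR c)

No. Counterexample: with e=0, c=0, b=1, Expression 1 = 1 but Expression 2 = 0.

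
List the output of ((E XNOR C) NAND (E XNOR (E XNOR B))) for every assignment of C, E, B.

C | E | B | Output
------------------
0 | 0 | 0 | 1
0 | 0 | 1 | 0
0 | 1 | 0 | 1
0 | 1 | 1 | 1
1 | 0 | 0 | 1
1 | 0 | 1 | 1
1 | 1 | 0 | 1
1 | 1 | 1 | 0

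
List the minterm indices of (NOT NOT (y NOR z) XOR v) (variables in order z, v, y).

Σm(0, 3, 6, 7) = (NOT z AND NOT v AND NOT y) OR (NOT z AND v AND y) OR (z AND v AND NOT y) OR (z AND v AND y)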